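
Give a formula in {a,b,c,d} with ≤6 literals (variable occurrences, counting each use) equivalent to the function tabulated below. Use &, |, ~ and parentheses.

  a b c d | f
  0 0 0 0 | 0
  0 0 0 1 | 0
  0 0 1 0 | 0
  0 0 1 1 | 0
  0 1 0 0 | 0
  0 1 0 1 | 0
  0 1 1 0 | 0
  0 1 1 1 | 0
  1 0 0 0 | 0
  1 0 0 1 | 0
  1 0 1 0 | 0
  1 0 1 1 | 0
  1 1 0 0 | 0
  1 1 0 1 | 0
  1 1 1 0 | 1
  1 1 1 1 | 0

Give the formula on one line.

((a & ~d) & (c & b))

  ~d = 1010101010101010
  (a & ~d) = 0000000010101010
  (c & b) = 0000001100000011
  ((a & ~d) & (c & b)) = 0000000000000010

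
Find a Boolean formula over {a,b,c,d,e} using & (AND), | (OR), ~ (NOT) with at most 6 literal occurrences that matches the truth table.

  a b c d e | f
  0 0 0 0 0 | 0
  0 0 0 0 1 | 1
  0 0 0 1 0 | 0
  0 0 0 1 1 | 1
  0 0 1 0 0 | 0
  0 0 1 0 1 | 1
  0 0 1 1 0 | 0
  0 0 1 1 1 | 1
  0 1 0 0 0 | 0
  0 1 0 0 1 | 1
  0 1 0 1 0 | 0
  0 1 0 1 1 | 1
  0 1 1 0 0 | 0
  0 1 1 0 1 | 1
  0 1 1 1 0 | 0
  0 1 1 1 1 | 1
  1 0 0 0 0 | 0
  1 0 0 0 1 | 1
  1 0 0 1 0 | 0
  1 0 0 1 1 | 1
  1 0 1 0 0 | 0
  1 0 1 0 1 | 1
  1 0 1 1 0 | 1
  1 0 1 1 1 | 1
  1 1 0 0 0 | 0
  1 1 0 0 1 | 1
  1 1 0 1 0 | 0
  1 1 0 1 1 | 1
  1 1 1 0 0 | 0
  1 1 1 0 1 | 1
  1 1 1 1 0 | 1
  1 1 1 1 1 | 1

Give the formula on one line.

  (d & a) = 00000000000000000011001100110011
  (c | e) = 01011111010111110101111101011111
  ((d & a) & (c | e)) = 00000000000000000001001100010011
  (c & ((d & a) & (c | e))) = 00000000000000000000001100000011
  (e | (c & ((d & a) & (c | e)))) = 01010101010101010101011101010111

(e | (c & ((d & a) & (c | e))))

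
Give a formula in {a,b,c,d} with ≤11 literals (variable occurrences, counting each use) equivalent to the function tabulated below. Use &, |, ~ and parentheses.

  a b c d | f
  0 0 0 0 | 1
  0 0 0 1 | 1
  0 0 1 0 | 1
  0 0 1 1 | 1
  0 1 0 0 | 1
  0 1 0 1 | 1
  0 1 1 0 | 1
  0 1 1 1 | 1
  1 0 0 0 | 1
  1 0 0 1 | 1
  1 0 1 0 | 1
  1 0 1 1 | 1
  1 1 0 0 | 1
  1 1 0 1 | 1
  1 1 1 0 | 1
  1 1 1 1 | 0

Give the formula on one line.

(((~d | ~b) | (~c | ~b)) | ((~c | ~a) & (~a | b)))

  ~d = 1010101010101010
  ~b = 1111000011110000
  (~d | ~b) = 1111101011111010
  ~c = 1100110011001100
  (~c | ~b) = 1111110011111100
  ((~d | ~b) | (~c | ~b)) = 1111111011111110
  ~a = 1111111100000000
  (~c | ~a) = 1111111111001100
  (~a | b) = 1111111100001111
  ((~c | ~a) & (~a | b)) = 1111111100001100
  (((~d | ~b) | (~c | ~b)) | ((~c | ~a) & (~a | b))) = 1111111111111110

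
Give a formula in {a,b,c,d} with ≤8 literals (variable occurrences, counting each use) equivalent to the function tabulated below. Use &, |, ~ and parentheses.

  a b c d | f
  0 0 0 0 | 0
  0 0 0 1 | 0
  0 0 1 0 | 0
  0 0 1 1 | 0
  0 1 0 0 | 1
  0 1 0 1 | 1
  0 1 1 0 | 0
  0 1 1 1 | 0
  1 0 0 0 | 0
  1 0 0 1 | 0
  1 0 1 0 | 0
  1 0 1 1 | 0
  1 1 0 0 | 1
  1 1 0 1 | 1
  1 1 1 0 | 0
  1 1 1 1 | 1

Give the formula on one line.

  (b & d) = 0000010100000101
  ((b & d) & a) = 0000000000000101
  ~c = 1100110011001100
  (b & ~c) = 0000110000001100
  (((b & d) & a) | (b & ~c)) = 0000110000001101

(((b & d) & a) | (b & ~c))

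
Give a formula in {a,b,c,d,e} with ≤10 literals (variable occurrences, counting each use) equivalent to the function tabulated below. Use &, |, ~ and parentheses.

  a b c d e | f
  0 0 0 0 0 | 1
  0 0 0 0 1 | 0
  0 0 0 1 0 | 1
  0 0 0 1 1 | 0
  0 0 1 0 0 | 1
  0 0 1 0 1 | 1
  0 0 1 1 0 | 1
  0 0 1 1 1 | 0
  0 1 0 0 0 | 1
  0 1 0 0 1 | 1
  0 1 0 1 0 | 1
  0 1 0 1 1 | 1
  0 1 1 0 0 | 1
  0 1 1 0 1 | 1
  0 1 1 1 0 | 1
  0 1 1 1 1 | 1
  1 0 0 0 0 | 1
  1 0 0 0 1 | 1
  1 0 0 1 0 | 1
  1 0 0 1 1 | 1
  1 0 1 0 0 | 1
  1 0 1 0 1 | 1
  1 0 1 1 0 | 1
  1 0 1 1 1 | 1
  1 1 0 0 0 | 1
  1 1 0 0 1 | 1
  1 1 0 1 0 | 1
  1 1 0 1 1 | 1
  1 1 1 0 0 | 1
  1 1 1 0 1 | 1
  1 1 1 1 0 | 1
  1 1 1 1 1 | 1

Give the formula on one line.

  ~d = 11001100110011001100110011001100
  (c & ~d) = 00001100000011000000110000001100
  ~b = 11111111000000001111111100000000
  ~e = 10101010101010101010101010101010
  (a | ~e) = 10101010101010101111111111111111
  ((a | ~e) & e) = 00000000000000000101010101010101
  (~b | ((a | ~e) & e)) = 11111111000000001111111101010101
  ((c & ~d) & (~b | ((a | ~e) & e))) = 00001100000000000000110000000100
  (a | b) = 00000000111111111111111111111111
  (((c & ~d) & (~b | ((a | ~e) & e))) | (a | b)) = 00001100111111111111111111111111
  ((((c & ~d) & (~b | ((a | ~e) & e))) | (a | b)) | ~e) = 10101110111111111111111111111111

((((c & ~d) & (~b | ((a | ~e) & e))) | (a | b)) | ~e)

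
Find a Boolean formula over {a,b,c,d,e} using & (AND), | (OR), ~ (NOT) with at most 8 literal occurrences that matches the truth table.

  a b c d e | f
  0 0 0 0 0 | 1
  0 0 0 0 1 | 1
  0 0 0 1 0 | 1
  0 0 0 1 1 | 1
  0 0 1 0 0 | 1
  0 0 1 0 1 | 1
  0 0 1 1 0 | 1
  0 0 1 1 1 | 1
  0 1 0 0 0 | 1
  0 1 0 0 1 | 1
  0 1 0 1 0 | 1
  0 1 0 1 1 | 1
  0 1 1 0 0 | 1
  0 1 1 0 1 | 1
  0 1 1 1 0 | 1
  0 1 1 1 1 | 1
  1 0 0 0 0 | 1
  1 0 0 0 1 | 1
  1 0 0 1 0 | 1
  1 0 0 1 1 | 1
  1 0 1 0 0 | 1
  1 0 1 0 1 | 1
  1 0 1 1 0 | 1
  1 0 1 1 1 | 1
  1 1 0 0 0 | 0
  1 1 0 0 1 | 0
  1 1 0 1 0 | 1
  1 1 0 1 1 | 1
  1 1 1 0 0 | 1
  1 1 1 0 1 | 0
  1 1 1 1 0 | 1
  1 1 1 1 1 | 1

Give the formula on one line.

  ~b = 11111111000000001111111100000000
  ~a = 11111111111111110000000000000000
  ~e = 10101010101010101010101010101010
  (~e & c) = 00001010000010100000101000001010
  (~a | (~e & c)) = 11111111111111110000101000001010
  (~b | (~a | (~e & c))) = 11111111111111111111111100001010
  (d | (~b | (~a | (~e & c)))) = 11111111111111111111111100111011

(d | (~b | (~a | (~e & c))))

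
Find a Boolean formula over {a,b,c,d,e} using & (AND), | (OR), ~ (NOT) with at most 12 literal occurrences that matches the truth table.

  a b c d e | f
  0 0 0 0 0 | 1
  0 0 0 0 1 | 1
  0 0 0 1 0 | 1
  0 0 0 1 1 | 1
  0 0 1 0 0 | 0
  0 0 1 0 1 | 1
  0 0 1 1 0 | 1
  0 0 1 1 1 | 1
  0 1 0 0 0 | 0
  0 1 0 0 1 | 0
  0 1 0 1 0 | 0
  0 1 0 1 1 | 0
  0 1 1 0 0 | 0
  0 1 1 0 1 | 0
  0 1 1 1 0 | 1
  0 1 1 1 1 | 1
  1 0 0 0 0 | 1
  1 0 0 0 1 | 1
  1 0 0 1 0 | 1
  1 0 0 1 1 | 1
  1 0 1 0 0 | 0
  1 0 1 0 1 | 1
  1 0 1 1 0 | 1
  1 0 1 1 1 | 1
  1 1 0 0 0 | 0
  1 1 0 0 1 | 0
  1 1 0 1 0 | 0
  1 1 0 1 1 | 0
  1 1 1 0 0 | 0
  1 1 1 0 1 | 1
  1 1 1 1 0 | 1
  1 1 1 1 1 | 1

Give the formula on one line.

  ~b = 11111111000000001111111100000000
  ~c = 11110000111100001111000011110000
  (~b & ~c) = 11110000000000001111000000000000
  ~a = 11111111111111110000000000000000
  (d & ~a) = 00110011001100110000000000000000
  (a | ~b) = 11111111000000001111111111111111
  ((d & ~a) | (a | ~b)) = 11111111001100111111111111111111
  (e | d) = 01110111011101110111011101110111
  ((e | d) & c) = 00000111000001110000011100000111
  (((d & ~a) | (a | ~b)) & ((e | d) & c)) = 00000111000000110000011100000111
  ((~b & ~c) | (((d & ~a) | (a | ~b)) & ((e | d) & c))) = 11110111000000111111011100000111

((~b & ~c) | (((d & ~a) | (a | ~b)) & ((e | d) & c)))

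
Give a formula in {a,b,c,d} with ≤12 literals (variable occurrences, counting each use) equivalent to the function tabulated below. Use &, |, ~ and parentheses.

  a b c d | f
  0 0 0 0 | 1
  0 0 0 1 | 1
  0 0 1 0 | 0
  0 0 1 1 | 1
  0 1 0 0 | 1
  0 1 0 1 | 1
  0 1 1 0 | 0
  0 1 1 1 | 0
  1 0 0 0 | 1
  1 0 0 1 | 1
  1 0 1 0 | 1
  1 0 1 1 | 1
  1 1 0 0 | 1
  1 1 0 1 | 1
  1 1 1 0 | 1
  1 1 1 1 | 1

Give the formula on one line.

  ~a = 1111111100000000
  ~d = 1010101010101010
  (~a | ~d) = 1111111110101010
  ((~a | ~d) | b) = 1111111110101111
  (d & ((~a | ~d) | b)) = 0101010100000101
  ((d & ((~a | ~d) | b)) | a) = 0101010111111111
  ~b = 1111000011110000
  (~a & ~b) = 1111000000000000
  (((d & ((~a | ~d) | b)) | a) & (~a & ~b)) = 0101000000000000
  (a | (((d & ((~a | ~d) | b)) | a) & (~a & ~b))) = 0101000011111111
  ~c = 1100110011001100
  ((a | (((d & ((~a | ~d) | b)) | a) & (~a & ~b))) | ~c) = 1101110011111111

((a | (((d & ((~a | ~d) | b)) | a) & (~a & ~b))) | ~c)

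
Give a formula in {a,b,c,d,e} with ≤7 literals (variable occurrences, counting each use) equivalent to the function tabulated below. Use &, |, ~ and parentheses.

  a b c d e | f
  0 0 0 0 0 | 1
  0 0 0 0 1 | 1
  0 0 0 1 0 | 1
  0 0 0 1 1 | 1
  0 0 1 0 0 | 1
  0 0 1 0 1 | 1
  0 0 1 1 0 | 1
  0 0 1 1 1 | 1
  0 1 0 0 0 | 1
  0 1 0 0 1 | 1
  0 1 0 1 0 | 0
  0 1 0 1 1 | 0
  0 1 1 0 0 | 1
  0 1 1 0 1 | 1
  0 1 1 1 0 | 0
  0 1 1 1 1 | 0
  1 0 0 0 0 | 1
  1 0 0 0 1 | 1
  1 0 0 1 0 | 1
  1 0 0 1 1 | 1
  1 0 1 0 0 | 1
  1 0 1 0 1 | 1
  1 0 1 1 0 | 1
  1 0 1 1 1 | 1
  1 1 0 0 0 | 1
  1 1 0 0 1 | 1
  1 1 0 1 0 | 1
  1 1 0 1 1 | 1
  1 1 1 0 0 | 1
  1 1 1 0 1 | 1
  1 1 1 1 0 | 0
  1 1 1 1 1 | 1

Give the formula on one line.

  ~c = 11110000111100001111000011110000
  ~d = 11001100110011001100110011001100
  (~d | e) = 11011101110111011101110111011101
  (~c | (~d | e)) = 11111101111111011111110111111101
  ((~c | (~d | e)) & a) = 00000000000000001111110111111101
  ~b = 11111111000000001111111100000000
  (((~c | (~d | e)) & a) | ~b) = 11111111000000001111111111111101
  ~a = 11111111111111110000000000000000
  (~d & ~a) = 11001100110011000000000000000000
  ((((~c | (~d | e)) & a) | ~b) | (~d & ~a)) = 11111111110011001111111111111101

((((~c | (~d | e)) & a) | ~b) | (~d & ~a))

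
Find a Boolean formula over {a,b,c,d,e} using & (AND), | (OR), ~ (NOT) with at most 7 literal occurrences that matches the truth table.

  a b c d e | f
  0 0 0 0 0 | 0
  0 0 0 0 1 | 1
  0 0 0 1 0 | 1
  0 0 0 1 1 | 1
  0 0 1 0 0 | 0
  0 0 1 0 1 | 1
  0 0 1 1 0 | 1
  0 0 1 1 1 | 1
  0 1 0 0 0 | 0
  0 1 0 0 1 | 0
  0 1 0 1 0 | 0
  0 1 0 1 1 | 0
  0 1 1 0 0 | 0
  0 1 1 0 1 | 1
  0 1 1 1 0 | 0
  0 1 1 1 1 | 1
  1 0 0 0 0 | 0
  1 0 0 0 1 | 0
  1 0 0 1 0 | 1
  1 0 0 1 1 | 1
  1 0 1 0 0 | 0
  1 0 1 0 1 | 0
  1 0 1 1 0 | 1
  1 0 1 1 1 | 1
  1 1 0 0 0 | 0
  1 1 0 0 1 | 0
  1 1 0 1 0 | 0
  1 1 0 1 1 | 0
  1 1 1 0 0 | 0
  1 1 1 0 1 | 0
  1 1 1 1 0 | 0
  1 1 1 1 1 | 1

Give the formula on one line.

((~b | (e & (b & c))) & ((~a & e) | d))

  ~b = 11111111000000001111111100000000
  (b & c) = 00000000000011110000000000001111
  (e & (b & c)) = 00000000000001010000000000000101
  (~b | (e & (b & c))) = 11111111000001011111111100000101
  ~a = 11111111111111110000000000000000
  (~a & e) = 01010101010101010000000000000000
  ((~a & e) | d) = 01110111011101110011001100110011
  ((~b | (e & (b & c))) & ((~a & e) | d)) = 01110111000001010011001100000001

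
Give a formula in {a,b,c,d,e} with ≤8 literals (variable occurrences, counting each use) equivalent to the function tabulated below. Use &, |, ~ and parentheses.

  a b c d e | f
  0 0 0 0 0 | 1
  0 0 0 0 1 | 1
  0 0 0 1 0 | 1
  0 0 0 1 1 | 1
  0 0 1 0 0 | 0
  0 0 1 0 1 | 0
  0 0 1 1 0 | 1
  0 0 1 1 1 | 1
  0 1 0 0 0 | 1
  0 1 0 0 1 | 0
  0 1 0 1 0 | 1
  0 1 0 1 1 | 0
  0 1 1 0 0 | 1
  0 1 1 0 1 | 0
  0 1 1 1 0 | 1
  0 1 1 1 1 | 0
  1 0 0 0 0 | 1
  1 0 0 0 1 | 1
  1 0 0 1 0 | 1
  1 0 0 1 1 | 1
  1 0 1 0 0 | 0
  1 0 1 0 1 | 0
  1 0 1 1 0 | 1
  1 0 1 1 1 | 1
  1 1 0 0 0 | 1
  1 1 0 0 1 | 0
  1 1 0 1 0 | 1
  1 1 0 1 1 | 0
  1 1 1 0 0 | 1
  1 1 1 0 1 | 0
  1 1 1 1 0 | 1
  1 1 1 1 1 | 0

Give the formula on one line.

(((b | d) | ~c) & (~e | ~b))

  (b | d) = 00110011111111110011001111111111
  ~c = 11110000111100001111000011110000
  ((b | d) | ~c) = 11110011111111111111001111111111
  ~e = 10101010101010101010101010101010
  ~b = 11111111000000001111111100000000
  (~e | ~b) = 11111111101010101111111110101010
  (((b | d) | ~c) & (~e | ~b)) = 11110011101010101111001110101010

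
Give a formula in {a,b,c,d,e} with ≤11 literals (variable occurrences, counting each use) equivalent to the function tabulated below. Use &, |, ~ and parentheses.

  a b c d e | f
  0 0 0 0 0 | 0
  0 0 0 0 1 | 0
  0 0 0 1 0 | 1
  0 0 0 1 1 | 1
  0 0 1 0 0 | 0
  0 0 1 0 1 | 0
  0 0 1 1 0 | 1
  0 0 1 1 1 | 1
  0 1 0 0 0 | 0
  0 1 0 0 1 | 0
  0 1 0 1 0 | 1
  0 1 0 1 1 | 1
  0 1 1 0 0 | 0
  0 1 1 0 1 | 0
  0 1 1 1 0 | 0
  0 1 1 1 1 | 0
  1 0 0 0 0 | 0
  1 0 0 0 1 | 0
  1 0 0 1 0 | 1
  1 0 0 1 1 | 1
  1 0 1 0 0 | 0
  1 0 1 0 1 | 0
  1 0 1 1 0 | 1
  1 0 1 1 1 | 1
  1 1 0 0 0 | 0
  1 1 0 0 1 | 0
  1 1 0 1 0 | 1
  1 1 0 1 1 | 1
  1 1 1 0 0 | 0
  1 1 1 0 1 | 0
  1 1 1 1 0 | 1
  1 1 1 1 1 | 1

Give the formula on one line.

(d & ((c & (((e & ~d) | ~b) | ((a & c) | ~d))) | ~c))

  ~d = 11001100110011001100110011001100
  (e & ~d) = 01000100010001000100010001000100
  ~b = 11111111000000001111111100000000
  ((e & ~d) | ~b) = 11111111010001001111111101000100
  (a & c) = 00000000000000000000111100001111
  ((a & c) | ~d) = 11001100110011001100111111001111
  (((e & ~d) | ~b) | ((a & c) | ~d)) = 11111111110011001111111111001111
  (c & (((e & ~d) | ~b) | ((a & c) | ~d))) = 00001111000011000000111100001111
  ~c = 11110000111100001111000011110000
  ((c & (((e & ~d) | ~b) | ((a & c) | ~d))) | ~c) = 11111111111111001111111111111111
  (d & ((c & (((e & ~d) | ~b) | ((a & c) | ~d))) | ~c)) = 00110011001100000011001100110011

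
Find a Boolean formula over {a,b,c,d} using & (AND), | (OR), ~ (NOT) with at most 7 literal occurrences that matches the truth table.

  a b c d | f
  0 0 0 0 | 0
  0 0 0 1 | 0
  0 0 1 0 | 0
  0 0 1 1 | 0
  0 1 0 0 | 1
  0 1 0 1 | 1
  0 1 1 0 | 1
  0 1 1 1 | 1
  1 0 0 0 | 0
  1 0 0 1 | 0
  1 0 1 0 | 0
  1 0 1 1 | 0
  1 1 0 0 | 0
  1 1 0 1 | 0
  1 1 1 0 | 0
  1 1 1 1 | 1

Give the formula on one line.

((~a & b) | ((d & c) & b))

  ~a = 1111111100000000
  (~a & b) = 0000111100000000
  (d & c) = 0001000100010001
  ((d & c) & b) = 0000000100000001
  ((~a & b) | ((d & c) & b)) = 0000111100000001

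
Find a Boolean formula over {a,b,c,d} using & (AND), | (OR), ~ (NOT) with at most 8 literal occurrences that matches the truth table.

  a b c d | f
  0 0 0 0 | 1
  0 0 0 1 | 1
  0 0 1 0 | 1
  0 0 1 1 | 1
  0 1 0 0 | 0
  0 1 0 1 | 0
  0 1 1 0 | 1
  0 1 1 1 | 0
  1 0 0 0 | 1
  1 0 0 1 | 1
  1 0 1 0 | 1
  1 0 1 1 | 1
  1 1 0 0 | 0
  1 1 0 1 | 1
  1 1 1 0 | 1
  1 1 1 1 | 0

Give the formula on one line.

  ~c = 1100110011001100
  (d & a) = 0000000001010101
  (~c & (d & a)) = 0000000001000100
  ~d = 1010101010101010
  (~d & b) = 0000101000001010
  (d | c) = 0111011101110111
  ((~d & b) & (d | c)) = 0000001000000010
  ((~c & (d & a)) | ((~d & b) & (d | c))) = 0000001001000110
  ~b = 1111000011110000
  (((~c & (d & a)) | ((~d & b) & (d | c))) | ~b) = 1111001011110110

(((~c & (d & a)) | ((~d & b) & (d | c))) | ~b)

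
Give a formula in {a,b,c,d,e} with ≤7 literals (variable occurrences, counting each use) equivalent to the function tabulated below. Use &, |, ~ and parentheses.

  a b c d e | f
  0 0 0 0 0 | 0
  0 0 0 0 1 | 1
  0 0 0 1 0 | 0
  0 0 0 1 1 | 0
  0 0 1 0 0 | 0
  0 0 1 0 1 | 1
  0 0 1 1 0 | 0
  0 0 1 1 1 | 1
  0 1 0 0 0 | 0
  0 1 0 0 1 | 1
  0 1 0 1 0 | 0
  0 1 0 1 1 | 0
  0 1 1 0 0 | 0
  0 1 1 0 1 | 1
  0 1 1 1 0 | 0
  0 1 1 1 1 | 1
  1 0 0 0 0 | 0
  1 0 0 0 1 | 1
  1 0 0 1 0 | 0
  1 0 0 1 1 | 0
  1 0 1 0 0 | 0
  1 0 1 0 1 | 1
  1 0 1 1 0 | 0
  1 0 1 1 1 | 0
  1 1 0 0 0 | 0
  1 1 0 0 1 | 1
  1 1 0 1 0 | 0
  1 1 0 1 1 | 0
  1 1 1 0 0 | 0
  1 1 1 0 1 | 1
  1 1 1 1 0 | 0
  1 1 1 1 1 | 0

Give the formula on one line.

  ~d = 11001100110011001100110011001100
  ~a = 11111111111111110000000000000000
  (c & ~a) = 00001111000011110000000000000000
  (~d | (c & ~a)) = 11001111110011111100110011001100
  ((~d | (c & ~a)) & e) = 01000101010001010100010001000100

((~d | (c & ~a)) & e)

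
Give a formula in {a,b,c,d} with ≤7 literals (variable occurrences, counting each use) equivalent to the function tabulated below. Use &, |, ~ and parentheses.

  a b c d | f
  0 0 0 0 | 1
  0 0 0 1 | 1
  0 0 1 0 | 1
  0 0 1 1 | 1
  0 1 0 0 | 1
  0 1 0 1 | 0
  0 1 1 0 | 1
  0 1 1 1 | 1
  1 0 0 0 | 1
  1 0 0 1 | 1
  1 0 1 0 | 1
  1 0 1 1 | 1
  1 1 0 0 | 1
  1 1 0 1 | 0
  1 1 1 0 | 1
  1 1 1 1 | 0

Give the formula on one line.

  ~b = 1111000011110000
  ~d = 1010101010101010
  (b & ~d) = 0000101000001010
  ~a = 1111111100000000
  (~a & c) = 0011001100000000
  ((~a & c) & d) = 0001000100000000
  ((b & ~d) | ((~a & c) & d)) = 0001101100001010
  (~b | ((b & ~d) | ((~a & c) & d))) = 1111101111111010

(~b | ((b & ~d) | ((~a & c) & d)))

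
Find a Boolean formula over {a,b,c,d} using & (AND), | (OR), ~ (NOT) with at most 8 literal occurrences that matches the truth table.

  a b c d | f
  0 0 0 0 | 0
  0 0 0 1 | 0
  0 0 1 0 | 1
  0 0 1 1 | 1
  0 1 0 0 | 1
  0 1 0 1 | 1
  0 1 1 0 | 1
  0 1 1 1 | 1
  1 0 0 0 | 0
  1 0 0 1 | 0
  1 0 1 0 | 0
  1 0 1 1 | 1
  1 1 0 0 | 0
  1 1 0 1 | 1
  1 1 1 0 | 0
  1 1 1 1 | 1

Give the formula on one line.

((d | ~a) & ((~b & c) | b))

  ~a = 1111111100000000
  (d | ~a) = 1111111101010101
  ~b = 1111000011110000
  (~b & c) = 0011000000110000
  ((~b & c) | b) = 0011111100111111
  ((d | ~a) & ((~b & c) | b)) = 0011111100010101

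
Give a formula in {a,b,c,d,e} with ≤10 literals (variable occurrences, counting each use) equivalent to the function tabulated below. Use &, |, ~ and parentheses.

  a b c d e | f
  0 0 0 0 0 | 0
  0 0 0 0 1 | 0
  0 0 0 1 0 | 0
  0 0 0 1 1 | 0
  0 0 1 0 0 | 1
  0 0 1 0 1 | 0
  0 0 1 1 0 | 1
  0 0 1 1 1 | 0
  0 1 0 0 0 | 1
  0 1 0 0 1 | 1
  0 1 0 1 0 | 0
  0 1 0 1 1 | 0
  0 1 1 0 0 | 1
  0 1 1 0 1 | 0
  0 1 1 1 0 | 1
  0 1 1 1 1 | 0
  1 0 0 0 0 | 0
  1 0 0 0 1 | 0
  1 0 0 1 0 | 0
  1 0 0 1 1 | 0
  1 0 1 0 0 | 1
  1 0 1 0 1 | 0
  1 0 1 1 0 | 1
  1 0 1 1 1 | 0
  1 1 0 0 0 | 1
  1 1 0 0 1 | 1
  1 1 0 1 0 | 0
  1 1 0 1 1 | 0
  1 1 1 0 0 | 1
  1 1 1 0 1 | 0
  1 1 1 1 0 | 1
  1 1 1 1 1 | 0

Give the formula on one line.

((~e & c) | (((c | b) | d) & (~d & ~c)))

  ~e = 10101010101010101010101010101010
  (~e & c) = 00001010000010100000101000001010
  (c | b) = 00001111111111110000111111111111
  ((c | b) | d) = 00111111111111110011111111111111
  ~d = 11001100110011001100110011001100
  ~c = 11110000111100001111000011110000
  (~d & ~c) = 11000000110000001100000011000000
  (((c | b) | d) & (~d & ~c)) = 00000000110000000000000011000000
  ((~e & c) | (((c | b) | d) & (~d & ~c))) = 00001010110010100000101011001010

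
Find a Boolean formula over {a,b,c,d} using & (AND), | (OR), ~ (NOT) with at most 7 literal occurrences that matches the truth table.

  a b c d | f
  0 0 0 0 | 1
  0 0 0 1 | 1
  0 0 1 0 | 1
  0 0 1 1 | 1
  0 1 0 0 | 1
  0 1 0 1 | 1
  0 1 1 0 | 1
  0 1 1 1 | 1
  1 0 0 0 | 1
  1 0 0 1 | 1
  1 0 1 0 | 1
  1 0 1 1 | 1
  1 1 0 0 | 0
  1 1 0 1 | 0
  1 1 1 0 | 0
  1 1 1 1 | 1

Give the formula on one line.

(((d & b) & c) | (~b | ~a))

  (d & b) = 0000010100000101
  ((d & b) & c) = 0000000100000001
  ~b = 1111000011110000
  ~a = 1111111100000000
  (~b | ~a) = 1111111111110000
  (((d & b) & c) | (~b | ~a)) = 1111111111110001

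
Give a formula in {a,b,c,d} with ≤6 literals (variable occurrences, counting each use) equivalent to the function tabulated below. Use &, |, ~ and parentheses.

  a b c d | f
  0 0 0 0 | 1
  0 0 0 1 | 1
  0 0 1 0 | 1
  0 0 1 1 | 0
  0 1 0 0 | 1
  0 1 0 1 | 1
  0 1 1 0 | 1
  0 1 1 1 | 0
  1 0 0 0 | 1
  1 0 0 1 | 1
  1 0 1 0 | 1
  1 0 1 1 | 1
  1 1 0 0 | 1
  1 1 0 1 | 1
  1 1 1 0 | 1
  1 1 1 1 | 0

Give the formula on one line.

  ~b = 1111000011110000
  (~b & a) = 0000000011110000
  ~c = 1100110011001100
  (d | c) = 0111011101110111
  ~d = 1010101010101010
  ((d | c) & ~d) = 0010001000100010
  (~c | ((d | c) & ~d)) = 1110111011101110
  ((~b & a) | (~c | ((d | c) & ~d))) = 1110111011111110

((~b & a) | (~c | ((d | c) & ~d)))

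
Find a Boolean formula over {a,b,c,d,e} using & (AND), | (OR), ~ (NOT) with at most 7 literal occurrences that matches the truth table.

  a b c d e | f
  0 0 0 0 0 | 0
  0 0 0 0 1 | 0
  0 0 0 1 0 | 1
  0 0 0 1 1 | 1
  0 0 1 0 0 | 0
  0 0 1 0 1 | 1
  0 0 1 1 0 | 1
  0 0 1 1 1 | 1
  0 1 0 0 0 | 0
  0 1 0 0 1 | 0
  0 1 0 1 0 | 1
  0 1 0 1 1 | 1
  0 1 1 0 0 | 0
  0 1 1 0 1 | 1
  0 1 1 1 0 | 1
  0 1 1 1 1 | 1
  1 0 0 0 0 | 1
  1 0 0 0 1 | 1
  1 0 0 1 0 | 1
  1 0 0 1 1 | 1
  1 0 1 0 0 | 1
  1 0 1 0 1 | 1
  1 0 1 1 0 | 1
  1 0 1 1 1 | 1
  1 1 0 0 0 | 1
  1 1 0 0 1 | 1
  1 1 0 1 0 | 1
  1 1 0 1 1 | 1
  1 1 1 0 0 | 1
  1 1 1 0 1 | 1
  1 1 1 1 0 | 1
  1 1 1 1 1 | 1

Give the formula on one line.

  ~a = 11111111111111110000000000000000
  (c & ~a) = 00001111000011110000000000000000
  ((c & ~a) & e) = 00000101000001010000000000000000
  (d | a) = 00110011001100111111111111111111
  (((c & ~a) & e) | (d | a)) = 00110111001101111111111111111111

(((c & ~a) & e) | (d | a))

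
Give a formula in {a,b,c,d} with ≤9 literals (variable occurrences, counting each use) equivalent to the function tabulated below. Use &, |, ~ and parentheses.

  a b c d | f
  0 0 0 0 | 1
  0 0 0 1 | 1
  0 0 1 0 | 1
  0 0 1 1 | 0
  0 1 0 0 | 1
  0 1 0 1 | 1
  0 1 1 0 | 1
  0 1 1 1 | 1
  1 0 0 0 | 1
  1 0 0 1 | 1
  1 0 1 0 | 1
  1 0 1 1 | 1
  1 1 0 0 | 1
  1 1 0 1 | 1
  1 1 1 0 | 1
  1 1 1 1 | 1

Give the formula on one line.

(((a & d) | b) | (~c | (b | ~d)))

  (a & d) = 0000000001010101
  ((a & d) | b) = 0000111101011111
  ~c = 1100110011001100
  ~d = 1010101010101010
  (b | ~d) = 1010111110101111
  (~c | (b | ~d)) = 1110111111101111
  (((a & d) | b) | (~c | (b | ~d))) = 1110111111111111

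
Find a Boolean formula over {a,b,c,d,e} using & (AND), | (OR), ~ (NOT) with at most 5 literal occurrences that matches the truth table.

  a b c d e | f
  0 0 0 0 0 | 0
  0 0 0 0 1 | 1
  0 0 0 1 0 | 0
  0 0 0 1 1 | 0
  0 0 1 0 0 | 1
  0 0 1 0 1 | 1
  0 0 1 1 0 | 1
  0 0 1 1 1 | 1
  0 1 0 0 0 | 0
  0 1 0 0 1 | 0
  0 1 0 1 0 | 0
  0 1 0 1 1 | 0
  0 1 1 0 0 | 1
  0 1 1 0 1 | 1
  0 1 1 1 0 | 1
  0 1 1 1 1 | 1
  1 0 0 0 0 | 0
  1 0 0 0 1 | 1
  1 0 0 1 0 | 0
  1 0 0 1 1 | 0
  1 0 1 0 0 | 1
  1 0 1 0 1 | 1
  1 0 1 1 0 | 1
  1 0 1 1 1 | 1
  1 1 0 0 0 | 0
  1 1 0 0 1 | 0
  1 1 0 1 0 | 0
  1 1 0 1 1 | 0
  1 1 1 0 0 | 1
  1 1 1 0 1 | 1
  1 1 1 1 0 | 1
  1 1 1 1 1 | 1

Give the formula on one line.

  ~c = 11110000111100001111000011110000
  ~d = 11001100110011001100110011001100
  (~c & ~d) = 11000000110000001100000011000000
  ((~c & ~d) & e) = 01000000010000000100000001000000
  ~b = 11111111000000001111111100000000
  (((~c & ~d) & e) & ~b) = 01000000000000000100000000000000
  ((((~c & ~d) & e) & ~b) | c) = 01001111000011110100111100001111

((((~c & ~d) & e) & ~b) | c)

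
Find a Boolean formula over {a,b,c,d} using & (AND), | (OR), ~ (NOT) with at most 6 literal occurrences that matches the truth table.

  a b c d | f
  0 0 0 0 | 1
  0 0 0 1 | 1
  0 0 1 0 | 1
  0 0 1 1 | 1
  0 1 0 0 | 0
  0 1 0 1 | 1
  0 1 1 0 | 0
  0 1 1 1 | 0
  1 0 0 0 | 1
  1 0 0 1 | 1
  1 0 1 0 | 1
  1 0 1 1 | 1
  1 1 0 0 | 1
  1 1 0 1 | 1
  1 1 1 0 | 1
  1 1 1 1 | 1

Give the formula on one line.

  ~a = 1111111100000000
  ~c = 1100110011001100
  (d & ~c) = 0100010001000100
  ~b = 1111000011110000
  ((d & ~c) | ~b) = 1111010011110100
  (~a & ((d & ~c) | ~b)) = 1111010000000000
  ((~a & ((d & ~c) | ~b)) | a) = 1111010011111111

((~a & ((d & ~c) | ~b)) | a)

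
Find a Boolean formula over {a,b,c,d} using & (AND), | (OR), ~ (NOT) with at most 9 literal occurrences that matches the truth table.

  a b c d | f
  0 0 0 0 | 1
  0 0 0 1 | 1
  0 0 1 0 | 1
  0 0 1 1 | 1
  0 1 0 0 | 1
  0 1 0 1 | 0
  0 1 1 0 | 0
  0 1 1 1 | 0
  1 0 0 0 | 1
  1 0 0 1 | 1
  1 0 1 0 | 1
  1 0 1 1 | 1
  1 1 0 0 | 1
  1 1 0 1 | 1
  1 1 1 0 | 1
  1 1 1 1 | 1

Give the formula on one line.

(((~c & ~d) | (~c & ((a & d) | (a & c)))) | (a | ~b))

  ~c = 1100110011001100
  ~d = 1010101010101010
  (~c & ~d) = 1000100010001000
  (a & d) = 0000000001010101
  (a & c) = 0000000000110011
  ((a & d) | (a & c)) = 0000000001110111
  (~c & ((a & d) | (a & c))) = 0000000001000100
  ((~c & ~d) | (~c & ((a & d) | (a & c)))) = 1000100011001100
  ~b = 1111000011110000
  (a | ~b) = 1111000011111111
  (((~c & ~d) | (~c & ((a & d) | (a & c)))) | (a | ~b)) = 1111100011111111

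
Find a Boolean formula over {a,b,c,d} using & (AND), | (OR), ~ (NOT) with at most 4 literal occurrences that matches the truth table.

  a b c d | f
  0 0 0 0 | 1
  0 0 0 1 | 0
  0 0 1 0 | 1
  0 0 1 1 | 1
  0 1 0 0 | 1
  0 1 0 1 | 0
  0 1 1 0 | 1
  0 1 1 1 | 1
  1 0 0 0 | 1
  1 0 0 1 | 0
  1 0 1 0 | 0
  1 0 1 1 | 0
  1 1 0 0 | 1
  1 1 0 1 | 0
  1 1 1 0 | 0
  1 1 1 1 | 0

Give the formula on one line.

  ~d = 1010101010101010
  (c | ~d) = 1011101110111011
  ~c = 1100110011001100
  ~a = 1111111100000000
  (~c | ~a) = 1111111111001100
  ((c | ~d) & (~c | ~a)) = 1011101110001000

((c | ~d) & (~c | ~a))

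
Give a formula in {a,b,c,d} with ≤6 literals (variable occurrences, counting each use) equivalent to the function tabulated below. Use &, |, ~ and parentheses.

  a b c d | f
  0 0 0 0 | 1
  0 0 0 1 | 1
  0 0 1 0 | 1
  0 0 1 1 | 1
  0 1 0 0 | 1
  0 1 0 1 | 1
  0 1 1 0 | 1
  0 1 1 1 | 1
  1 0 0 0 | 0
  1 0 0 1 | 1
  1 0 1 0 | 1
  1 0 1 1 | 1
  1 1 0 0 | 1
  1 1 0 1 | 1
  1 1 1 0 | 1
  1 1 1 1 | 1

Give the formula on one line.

  ~a = 1111111100000000
  (d | c) = 0111011101110111
  (b | (d | c)) = 0111111101111111
  (~a | (b | (d | c))) = 1111111101111111

(~a | (b | (d | c)))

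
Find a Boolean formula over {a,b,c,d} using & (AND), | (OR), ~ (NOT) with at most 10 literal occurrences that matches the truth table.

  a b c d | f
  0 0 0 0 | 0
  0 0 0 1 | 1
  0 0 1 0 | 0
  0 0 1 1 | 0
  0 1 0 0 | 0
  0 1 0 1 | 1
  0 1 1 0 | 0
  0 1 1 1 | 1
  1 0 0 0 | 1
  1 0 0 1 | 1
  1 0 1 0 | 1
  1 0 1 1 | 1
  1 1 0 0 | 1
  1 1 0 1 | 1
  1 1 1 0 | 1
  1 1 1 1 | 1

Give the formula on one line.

(a | (((~d | (d & (b | ~c))) & d) | (d & a)))

  ~d = 1010101010101010
  ~c = 1100110011001100
  (b | ~c) = 1100111111001111
  (d & (b | ~c)) = 0100010101000101
  (~d | (d & (b | ~c))) = 1110111111101111
  ((~d | (d & (b | ~c))) & d) = 0100010101000101
  (d & a) = 0000000001010101
  (((~d | (d & (b | ~c))) & d) | (d & a)) = 0100010101010101
  (a | (((~d | (d & (b | ~c))) & d) | (d & a))) = 0100010111111111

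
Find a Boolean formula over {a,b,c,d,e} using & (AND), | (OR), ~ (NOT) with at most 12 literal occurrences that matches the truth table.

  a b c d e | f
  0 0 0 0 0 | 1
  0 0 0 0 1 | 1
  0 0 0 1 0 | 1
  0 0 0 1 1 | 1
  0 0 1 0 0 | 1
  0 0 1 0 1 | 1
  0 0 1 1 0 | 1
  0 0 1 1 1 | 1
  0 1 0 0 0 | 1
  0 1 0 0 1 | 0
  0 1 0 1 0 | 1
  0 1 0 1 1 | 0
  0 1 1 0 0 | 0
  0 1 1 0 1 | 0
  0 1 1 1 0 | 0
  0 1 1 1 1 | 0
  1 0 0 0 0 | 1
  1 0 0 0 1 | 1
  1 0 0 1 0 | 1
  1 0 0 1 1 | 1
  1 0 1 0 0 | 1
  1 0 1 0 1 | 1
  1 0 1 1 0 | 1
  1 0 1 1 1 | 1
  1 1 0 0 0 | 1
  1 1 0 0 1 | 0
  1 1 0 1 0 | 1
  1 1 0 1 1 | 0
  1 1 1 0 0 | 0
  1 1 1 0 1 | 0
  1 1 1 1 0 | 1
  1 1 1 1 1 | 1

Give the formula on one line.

((~b | (~e & ~c)) | ((~b & c) | (c & (a & (d | ~a)))))

  ~b = 11111111000000001111111100000000
  ~e = 10101010101010101010101010101010
  ~c = 11110000111100001111000011110000
  (~e & ~c) = 10100000101000001010000010100000
  (~b | (~e & ~c)) = 11111111101000001111111110100000
  (~b & c) = 00001111000000000000111100000000
  ~a = 11111111111111110000000000000000
  (d | ~a) = 11111111111111110011001100110011
  (a & (d | ~a)) = 00000000000000000011001100110011
  (c & (a & (d | ~a))) = 00000000000000000000001100000011
  ((~b & c) | (c & (a & (d | ~a)))) = 00001111000000000000111100000011
  ((~b | (~e & ~c)) | ((~b & c) | (c & (a & (d | ~a))))) = 11111111101000001111111110100011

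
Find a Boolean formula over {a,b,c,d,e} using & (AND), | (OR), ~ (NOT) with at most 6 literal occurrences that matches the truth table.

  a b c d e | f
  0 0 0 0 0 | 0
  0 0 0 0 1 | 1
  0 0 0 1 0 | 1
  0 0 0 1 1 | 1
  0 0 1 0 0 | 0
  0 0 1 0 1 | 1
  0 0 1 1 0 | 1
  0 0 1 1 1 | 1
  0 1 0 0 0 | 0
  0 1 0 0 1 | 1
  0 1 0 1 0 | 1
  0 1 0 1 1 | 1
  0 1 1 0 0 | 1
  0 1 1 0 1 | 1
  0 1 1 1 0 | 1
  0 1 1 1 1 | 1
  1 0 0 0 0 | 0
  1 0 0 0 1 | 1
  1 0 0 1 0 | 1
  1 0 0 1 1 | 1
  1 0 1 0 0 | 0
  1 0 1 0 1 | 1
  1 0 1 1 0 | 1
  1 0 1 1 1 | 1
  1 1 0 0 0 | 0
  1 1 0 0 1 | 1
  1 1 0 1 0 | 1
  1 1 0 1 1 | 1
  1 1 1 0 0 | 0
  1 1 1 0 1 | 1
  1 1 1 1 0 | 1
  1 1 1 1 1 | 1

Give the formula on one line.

((d | e) | (b & (e | (c & ~a))))

  (d | e) = 01110111011101110111011101110111
  ~a = 11111111111111110000000000000000
  (c & ~a) = 00001111000011110000000000000000
  (e | (c & ~a)) = 01011111010111110101010101010101
  (b & (e | (c & ~a))) = 00000000010111110000000001010101
  ((d | e) | (b & (e | (c & ~a)))) = 01110111011111110111011101110111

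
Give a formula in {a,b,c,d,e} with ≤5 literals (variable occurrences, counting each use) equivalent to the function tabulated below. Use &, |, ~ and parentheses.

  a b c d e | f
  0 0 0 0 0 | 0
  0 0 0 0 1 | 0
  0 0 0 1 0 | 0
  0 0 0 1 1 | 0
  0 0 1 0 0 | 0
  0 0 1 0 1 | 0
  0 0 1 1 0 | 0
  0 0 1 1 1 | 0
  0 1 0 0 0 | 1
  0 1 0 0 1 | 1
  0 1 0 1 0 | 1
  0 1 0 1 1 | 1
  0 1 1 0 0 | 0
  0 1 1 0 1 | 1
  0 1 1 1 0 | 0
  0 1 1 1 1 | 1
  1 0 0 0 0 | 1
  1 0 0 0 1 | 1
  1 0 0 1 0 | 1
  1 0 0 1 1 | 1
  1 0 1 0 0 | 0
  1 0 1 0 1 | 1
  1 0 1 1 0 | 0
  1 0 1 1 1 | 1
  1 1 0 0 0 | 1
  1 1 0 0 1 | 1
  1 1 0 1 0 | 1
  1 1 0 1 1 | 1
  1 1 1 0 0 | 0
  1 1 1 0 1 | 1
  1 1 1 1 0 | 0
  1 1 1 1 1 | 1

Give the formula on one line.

  (b | a) = 00000000111111111111111111111111
  ~c = 11110000111100001111000011110000
  (~c | e) = 11110101111101011111010111110101
  ((b | a) & (~c | e)) = 00000000111101011111010111110101

((b | a) & (~c | e))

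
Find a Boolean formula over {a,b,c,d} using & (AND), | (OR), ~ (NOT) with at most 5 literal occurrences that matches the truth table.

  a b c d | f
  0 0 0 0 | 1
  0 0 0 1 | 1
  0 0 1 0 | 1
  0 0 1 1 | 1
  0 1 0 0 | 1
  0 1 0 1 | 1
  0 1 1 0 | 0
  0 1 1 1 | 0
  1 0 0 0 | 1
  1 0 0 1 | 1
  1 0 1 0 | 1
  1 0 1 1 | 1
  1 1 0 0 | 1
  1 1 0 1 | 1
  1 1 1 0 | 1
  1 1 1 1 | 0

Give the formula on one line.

  ~c = 1100110011001100
  ~b = 1111000011110000
  (~b & c) = 0011000000110000
  ~d = 1010101010101010
  (~d & a) = 0000000010101010
  ((~b & c) | (~d & a)) = 0011000010111010
  (~c | ((~b & c) | (~d & a))) = 1111110011111110

(~c | ((~b & c) | (~d & a)))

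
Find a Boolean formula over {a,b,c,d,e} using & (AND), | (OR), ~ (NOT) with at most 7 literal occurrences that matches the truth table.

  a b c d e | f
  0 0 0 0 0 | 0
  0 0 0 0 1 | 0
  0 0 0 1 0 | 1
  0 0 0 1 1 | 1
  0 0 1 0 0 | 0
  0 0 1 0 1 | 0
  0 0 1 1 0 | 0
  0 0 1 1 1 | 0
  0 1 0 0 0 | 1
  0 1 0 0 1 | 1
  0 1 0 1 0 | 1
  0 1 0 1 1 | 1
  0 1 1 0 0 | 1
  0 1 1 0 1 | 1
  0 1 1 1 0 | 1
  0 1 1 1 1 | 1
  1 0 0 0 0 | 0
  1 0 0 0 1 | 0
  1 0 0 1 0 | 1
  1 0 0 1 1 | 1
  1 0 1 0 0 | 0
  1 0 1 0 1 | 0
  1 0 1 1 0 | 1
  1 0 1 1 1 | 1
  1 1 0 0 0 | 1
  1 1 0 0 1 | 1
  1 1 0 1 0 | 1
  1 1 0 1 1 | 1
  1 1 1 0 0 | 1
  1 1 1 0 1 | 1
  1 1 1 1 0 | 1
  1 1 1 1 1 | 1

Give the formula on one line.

(b | (((e | d) & (~e | d)) & (~c | a)))

  (e | d) = 01110111011101110111011101110111
  ~e = 10101010101010101010101010101010
  (~e | d) = 10111011101110111011101110111011
  ((e | d) & (~e | d)) = 00110011001100110011001100110011
  ~c = 11110000111100001111000011110000
  (~c | a) = 11110000111100001111111111111111
  (((e | d) & (~e | d)) & (~c | a)) = 00110000001100000011001100110011
  (b | (((e | d) & (~e | d)) & (~c | a))) = 00110000111111110011001111111111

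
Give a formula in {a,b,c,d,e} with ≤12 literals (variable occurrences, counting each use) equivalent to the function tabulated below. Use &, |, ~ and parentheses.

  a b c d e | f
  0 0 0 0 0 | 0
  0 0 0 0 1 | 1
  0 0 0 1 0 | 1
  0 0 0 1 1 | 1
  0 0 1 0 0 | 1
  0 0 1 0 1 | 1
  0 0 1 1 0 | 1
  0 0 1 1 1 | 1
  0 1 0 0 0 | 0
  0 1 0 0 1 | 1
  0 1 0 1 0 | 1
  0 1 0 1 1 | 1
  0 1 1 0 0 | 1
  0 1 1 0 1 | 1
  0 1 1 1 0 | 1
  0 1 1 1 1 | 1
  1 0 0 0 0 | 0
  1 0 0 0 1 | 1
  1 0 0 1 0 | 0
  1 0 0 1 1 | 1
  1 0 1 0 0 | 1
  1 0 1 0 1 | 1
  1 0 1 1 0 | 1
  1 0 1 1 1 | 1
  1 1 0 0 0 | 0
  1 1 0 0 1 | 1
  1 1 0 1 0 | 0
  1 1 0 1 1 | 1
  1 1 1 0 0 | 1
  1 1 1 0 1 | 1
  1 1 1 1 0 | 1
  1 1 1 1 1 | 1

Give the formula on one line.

((e | c) | ((d & ~a) | (((c | a) & e) & (d | b))))

  (e | c) = 01011111010111110101111101011111
  ~a = 11111111111111110000000000000000
  (d & ~a) = 00110011001100110000000000000000
  (c | a) = 00001111000011111111111111111111
  ((c | a) & e) = 00000101000001010101010101010101
  (d | b) = 00110011111111110011001111111111
  (((c | a) & e) & (d | b)) = 00000001000001010001000101010101
  ((d & ~a) | (((c | a) & e) & (d | b))) = 00110011001101110001000101010101
  ((e | c) | ((d & ~a) | (((c | a) & e) & (d | b)))) = 01111111011111110101111101011111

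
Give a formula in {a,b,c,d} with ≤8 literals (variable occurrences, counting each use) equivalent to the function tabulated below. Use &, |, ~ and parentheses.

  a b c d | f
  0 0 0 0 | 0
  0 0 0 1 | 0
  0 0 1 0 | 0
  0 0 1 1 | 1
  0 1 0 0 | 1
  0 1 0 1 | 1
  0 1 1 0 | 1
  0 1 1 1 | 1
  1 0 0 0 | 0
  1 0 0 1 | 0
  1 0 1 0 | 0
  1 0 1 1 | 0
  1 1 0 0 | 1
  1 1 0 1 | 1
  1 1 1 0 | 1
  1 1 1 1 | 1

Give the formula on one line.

  (d & b) = 0000010100000101
  ((d & b) | c) = 0011011100110111
  ~a = 1111111100000000
  ~c = 1100110011001100
  (d | ~c) = 1101110111011101
  ((d | ~c) | b) = 1101111111011111
  (~a & ((d | ~c) | b)) = 1101111100000000
  (((d & b) | c) & (~a & ((d | ~c) | b))) = 0001011100000000
  (b | (((d & b) | c) & (~a & ((d | ~c) | b)))) = 0001111100001111

(b | (((d & b) | c) & (~a & ((d | ~c) | b))))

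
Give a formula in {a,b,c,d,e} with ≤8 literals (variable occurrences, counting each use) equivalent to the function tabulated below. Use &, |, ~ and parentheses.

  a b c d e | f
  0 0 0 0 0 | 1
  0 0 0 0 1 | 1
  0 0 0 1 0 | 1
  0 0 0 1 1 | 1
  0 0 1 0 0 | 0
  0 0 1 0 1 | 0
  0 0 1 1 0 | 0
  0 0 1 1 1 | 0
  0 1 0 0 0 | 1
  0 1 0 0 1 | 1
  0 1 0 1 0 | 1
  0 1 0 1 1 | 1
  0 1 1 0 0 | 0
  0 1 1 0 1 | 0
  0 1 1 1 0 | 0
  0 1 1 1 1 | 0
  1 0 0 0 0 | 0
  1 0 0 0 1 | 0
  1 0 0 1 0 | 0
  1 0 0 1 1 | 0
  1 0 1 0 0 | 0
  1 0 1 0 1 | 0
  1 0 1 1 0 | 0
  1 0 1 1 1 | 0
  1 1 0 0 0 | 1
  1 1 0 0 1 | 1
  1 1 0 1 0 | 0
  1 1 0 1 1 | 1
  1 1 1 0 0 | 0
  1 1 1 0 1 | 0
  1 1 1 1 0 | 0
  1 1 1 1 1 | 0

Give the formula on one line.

((((e & b) | ~a) | (~d & b)) & ~c)

  (e & b) = 00000000010101010000000001010101
  ~a = 11111111111111110000000000000000
  ((e & b) | ~a) = 11111111111111110000000001010101
  ~d = 11001100110011001100110011001100
  (~d & b) = 00000000110011000000000011001100
  (((e & b) | ~a) | (~d & b)) = 11111111111111110000000011011101
  ~c = 11110000111100001111000011110000
  ((((e & b) | ~a) | (~d & b)) & ~c) = 11110000111100000000000011010000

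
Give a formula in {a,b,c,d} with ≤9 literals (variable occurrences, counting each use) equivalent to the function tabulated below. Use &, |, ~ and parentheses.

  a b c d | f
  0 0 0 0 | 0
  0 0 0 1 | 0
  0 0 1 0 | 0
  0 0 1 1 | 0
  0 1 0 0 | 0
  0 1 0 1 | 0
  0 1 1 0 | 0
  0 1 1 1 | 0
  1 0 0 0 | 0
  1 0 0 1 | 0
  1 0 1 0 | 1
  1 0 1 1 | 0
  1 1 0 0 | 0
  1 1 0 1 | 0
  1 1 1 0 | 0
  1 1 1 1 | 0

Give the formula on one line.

  ~a = 1111111100000000
  (~a | c) = 1111111100110011
  (d | (~a | c)) = 1111111101110111
  ~d = 1010101010101010
  (~a | ~d) = 1111111110101010
  ((d | (~a | c)) & (~a | ~d)) = 1111111100100010
  (a & ((d | (~a | c)) & (~a | ~d))) = 0000000000100010
  ~c = 1100110011001100
  ~b = 1111000011110000
  (~c | ~b) = 1111110011111100
  ((a & ((d | (~a | c)) & (~a | ~d))) & (~c | ~b)) = 0000000000100000

((a & ((d | (~a | c)) & (~a | ~d))) & (~c | ~b))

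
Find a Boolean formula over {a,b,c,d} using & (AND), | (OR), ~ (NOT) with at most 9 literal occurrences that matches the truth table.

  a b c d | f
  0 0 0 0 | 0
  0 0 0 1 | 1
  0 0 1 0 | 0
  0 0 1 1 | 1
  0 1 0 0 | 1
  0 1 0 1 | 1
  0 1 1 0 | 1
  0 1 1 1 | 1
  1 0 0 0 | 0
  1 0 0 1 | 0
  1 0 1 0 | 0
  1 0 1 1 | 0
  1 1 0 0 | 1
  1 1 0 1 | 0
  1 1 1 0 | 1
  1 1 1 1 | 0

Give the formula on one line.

((~d & b) | (d & (~a & ((b | a) | d))))

  ~d = 1010101010101010
  (~d & b) = 0000101000001010
  ~a = 1111111100000000
  (b | a) = 0000111111111111
  ((b | a) | d) = 0101111111111111
  (~a & ((b | a) | d)) = 0101111100000000
  (d & (~a & ((b | a) | d))) = 0101010100000000
  ((~d & b) | (d & (~a & ((b | a) | d)))) = 0101111100001010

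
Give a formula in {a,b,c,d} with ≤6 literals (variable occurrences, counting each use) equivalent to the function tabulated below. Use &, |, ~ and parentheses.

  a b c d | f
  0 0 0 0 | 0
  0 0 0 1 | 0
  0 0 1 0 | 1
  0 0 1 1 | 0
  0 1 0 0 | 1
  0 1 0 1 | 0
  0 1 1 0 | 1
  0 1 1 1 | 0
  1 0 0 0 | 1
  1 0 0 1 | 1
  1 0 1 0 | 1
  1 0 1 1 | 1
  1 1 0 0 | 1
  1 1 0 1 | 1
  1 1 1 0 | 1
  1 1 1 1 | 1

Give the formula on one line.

  ~d = 1010101010101010
  (c & ~d) = 0010001000100010
  (~d & b) = 0000101000001010
  (a | (~d & b)) = 0000101011111111
  ((c & ~d) | (a | (~d & b))) = 0010101011111111

((c & ~d) | (a | (~d & b)))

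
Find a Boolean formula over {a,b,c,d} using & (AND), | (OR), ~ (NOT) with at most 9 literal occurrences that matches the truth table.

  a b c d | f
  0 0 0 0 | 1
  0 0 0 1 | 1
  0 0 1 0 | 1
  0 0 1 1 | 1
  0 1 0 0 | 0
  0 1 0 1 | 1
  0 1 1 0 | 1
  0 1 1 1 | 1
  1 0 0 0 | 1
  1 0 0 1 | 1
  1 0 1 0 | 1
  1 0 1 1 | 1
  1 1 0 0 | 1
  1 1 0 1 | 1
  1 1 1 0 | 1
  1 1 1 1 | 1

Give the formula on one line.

(((~b | d) | ((a | c) & (c | ~a))) | (d | (b & a)))

  ~b = 1111000011110000
  (~b | d) = 1111010111110101
  (a | c) = 0011001111111111
  ~a = 1111111100000000
  (c | ~a) = 1111111100110011
  ((a | c) & (c | ~a)) = 0011001100110011
  ((~b | d) | ((a | c) & (c | ~a))) = 1111011111110111
  (b & a) = 0000000000001111
  (d | (b & a)) = 0101010101011111
  (((~b | d) | ((a | c) & (c | ~a))) | (d | (b & a))) = 1111011111111111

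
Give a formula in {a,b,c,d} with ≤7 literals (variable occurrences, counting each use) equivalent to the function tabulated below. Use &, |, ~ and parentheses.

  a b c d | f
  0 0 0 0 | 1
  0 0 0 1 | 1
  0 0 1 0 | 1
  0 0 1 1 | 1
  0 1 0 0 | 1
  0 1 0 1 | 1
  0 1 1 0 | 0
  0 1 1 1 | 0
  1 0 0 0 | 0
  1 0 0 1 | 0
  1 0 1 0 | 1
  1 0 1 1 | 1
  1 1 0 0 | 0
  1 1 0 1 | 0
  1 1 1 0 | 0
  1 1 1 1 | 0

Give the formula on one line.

((~c & ~a) | (~b & c))

  ~c = 1100110011001100
  ~a = 1111111100000000
  (~c & ~a) = 1100110000000000
  ~b = 1111000011110000
  (~b & c) = 0011000000110000
  ((~c & ~a) | (~b & c)) = 1111110000110000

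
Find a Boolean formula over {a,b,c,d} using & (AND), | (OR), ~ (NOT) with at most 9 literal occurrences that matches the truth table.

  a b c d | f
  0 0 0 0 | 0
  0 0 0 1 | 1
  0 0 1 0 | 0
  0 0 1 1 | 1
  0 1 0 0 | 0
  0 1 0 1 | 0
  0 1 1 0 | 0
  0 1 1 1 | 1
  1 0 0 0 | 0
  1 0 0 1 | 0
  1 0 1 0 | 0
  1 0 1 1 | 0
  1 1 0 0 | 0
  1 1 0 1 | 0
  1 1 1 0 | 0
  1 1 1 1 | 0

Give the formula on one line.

((d | ((d & ~b) | (a & c))) & (((~d | c) | ~b) & ~a))

  ~b = 1111000011110000
  (d & ~b) = 0101000001010000
  (a & c) = 0000000000110011
  ((d & ~b) | (a & c)) = 0101000001110011
  (d | ((d & ~b) | (a & c))) = 0101010101110111
  ~d = 1010101010101010
  (~d | c) = 1011101110111011
  ((~d | c) | ~b) = 1111101111111011
  ~a = 1111111100000000
  (((~d | c) | ~b) & ~a) = 1111101100000000
  ((d | ((d & ~b) | (a & c))) & (((~d | c) | ~b) & ~a)) = 0101000100000000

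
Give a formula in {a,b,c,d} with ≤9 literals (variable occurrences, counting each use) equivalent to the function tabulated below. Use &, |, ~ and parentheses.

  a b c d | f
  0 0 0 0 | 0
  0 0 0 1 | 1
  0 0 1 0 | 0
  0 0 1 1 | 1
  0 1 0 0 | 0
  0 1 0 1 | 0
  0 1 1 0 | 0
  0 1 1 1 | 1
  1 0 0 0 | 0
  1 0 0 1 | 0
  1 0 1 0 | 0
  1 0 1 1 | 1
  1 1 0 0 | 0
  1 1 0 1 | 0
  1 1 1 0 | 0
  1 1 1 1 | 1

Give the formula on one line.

  ~a = 1111111100000000
  (~a | c) = 1111111100110011
  ~d = 1010101010101010
  ~b = 1111000011110000
  (c | ~b) = 1111001111110011
  (~d | (c | ~b)) = 1111101111111011
  (d & (~d | (c | ~b))) = 0101000101010001
  ((~a | c) & (d & (~d | (c | ~b)))) = 0101000100010001

((~a | c) & (d & (~d | (c | ~b))))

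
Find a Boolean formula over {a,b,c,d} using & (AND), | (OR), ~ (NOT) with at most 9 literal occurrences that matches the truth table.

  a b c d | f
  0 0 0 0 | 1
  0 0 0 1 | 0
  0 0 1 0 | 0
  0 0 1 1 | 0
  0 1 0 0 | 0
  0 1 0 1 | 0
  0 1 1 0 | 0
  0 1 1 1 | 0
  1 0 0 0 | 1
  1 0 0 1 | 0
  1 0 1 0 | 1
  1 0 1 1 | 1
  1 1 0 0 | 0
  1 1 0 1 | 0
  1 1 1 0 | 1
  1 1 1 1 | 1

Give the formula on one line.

(((~d & ~b) & (d | ((a | b) | (~a & ~c)))) | (a & c))

  ~d = 1010101010101010
  ~b = 1111000011110000
  (~d & ~b) = 1010000010100000
  (a | b) = 0000111111111111
  ~a = 1111111100000000
  ~c = 1100110011001100
  (~a & ~c) = 1100110000000000
  ((a | b) | (~a & ~c)) = 1100111111111111
  (d | ((a | b) | (~a & ~c))) = 1101111111111111
  ((~d & ~b) & (d | ((a | b) | (~a & ~c)))) = 1000000010100000
  (a & c) = 0000000000110011
  (((~d & ~b) & (d | ((a | b) | (~a & ~c)))) | (a & c)) = 1000000010110011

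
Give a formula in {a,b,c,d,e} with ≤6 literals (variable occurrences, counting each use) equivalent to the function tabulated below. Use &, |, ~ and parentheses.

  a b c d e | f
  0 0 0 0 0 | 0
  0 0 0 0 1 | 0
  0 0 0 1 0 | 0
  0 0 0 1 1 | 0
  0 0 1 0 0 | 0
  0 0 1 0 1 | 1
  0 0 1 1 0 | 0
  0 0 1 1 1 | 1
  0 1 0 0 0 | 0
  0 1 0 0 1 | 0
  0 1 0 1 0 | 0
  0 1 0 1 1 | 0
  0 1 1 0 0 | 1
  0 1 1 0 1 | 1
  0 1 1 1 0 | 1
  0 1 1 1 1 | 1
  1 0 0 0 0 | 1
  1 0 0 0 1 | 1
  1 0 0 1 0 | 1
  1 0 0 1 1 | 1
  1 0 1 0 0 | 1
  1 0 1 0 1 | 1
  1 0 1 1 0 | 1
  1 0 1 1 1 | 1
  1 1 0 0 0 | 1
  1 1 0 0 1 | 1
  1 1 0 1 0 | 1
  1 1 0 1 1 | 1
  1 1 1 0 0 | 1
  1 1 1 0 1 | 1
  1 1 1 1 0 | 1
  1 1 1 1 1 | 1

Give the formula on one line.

(a | ((e | b) & c))

  (e | b) = 01010101111111110101010111111111
  ((e | b) & c) = 00000101000011110000010100001111
  (a | ((e | b) & c)) = 00000101000011111111111111111111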